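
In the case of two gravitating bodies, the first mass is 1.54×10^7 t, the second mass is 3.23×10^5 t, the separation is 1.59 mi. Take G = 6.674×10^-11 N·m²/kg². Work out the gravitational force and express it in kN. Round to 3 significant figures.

From Newton's law of gravitation: F = Gm₁m₂/r².
m₁ = 1.54×10^7 t = 1.540×10^10 kg; m₂ = 3.23×10^5 t = 3.230×10^8 kg; r = 1.59 mi = 2559 m; G = 6.674×10^-11 N·m²/kg².
F = 50.70 N  (the unit combination reduces to kg·m/s² = N)
50.70 N × (1 kN / 1000 N) = 0.05070 kN

0.0507 kN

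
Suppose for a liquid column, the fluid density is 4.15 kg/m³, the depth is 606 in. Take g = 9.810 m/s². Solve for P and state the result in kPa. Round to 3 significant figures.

0.627 kPa

P is given directly by: P = ρgh.
ρ = 4.15 kg/m³; h = 606 in = 15.39 m; g = 9.810 m/s².
P = 626.6 Pa
626.6 Pa × (1 kPa / 1000 Pa) = 0.6266 kPa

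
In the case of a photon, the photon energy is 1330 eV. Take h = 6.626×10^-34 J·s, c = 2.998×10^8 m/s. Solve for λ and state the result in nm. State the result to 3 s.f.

Rearranging E = h·c/λ for λ: λ = hc/E.
E = 1330 eV = 2.131×10^-16 J; h = 6.626×10^-34 J·s; c = 2.998×10^8 m/s.
λ = 9.322×10^-10 m
9.322×10^-10 m × (1 nm / 1.000×10^-9 m) = 0.9322 nm

0.932 nm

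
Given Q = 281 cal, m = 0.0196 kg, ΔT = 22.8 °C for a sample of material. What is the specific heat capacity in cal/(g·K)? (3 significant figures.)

Rearranging Q = m·c·ΔT for c: c = Q/(m·ΔT).
Q = 281 cal = 1176 J; m = 0.0196 kg; ΔT = 22.8 °C = 22.80 K.
c = 2631 J/(kg·K)
2631 J/(kg·K) × (1 cal/(g·K) / 4184 J/(kg·K)) = 0.6288 cal/(g·K)

0.629 cal/(g·K)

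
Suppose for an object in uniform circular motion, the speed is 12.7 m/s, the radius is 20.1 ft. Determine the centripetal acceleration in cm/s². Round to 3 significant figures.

Directly: a = v²/r.
v = 12.7 m/s; r = 20.1 ft = 6.126 m.
a = 26.33 m/s²
26.33 m/s² × (1 cm/s² / 0.01000 m/s²) = 2633 cm/s²

2630 cm/s²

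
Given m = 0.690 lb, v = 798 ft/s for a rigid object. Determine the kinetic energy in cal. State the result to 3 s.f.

2210 cal

Directly: KE = ½mv².
m = 0.690 lb = 0.3130 kg; v = 798 ft/s = 243.2 m/s.
KE = 9258 J
9258 J × (1 cal / 4.184 J) = 2213 cal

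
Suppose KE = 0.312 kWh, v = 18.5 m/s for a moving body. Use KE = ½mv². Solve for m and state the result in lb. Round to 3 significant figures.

14500 lb

Rearranging KE = ½mv² for m: m = 2·KE/v².
KE = 0.312 kWh = 1.123×10^6 J; v = 18.5 m/s.
m = 6564 kg
6564 kg × (1 lb / 0.4536 kg) = 14470 lb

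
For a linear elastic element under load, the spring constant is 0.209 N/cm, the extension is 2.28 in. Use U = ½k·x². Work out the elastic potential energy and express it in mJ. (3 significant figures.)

35.0 mJ

U is given directly by: U = ½kx².
k = 0.209 N/cm = 20.90 N/m; x = 2.28 in = 0.05791 m.
U = 0.03505 J  (the unit combination reduces to kg·m²/s² = J)
0.03505 J × (1 mJ / 0.001000 J) = 35.05 mJ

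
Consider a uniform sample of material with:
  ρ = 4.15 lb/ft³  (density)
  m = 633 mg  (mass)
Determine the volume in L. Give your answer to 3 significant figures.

Rearranging ρ = m/V for V: V = m/ρ.
ρ = 4.15 lb/ft³ = 66.48 kg/m³; m = 633 mg = 6.330×10^-4 kg.
V = 9.522×10^-6 m³
9.522×10^-6 m³ × (1 L / 0.001000 m³) = 0.009522 L

0.00952 L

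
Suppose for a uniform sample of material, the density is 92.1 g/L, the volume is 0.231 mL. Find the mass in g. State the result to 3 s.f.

Rearranging: m = ρV.
ρ = 92.1 g/L = 92.10 kg/m³; V = 0.231 mL = 2.310×10^-7 m³.
m = 2.128×10^-5 kg
2.128×10^-5 kg × (1 g / 0.001000 kg) = 0.02128 g

0.0213 g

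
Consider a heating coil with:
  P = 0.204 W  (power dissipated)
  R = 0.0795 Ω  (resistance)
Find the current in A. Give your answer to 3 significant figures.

Solving P = I²R for I: I = √(P/R).
P = 0.204 W; R = 0.0795 Ω.
I = 1.602 A

1.60 A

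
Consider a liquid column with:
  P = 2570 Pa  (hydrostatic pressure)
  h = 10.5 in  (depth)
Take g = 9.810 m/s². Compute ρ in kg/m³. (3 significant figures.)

982 kg/m³

Rearranging P = ρ·g·h for ρ: ρ = P/(g·h).
P = 2570 Pa; h = 10.5 in = 0.2667 m; g = 9.810 m/s².
ρ = 982.3 kg/m³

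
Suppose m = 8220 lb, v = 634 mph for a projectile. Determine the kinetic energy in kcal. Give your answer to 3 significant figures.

35800 kcal

KE is given directly by: KE = ½mv².
m = 8220 lb = 3729 kg; v = 634 mph = 283.4 m/s.
KE = 1.498×10^8 J  (the unit combination reduces to kg·m²/s² = J)
1.498×10^8 J × (1 kcal / 4184 J) = 35792 kcal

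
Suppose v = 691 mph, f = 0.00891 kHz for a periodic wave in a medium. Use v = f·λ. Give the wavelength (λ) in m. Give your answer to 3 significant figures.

Rearranging: λ = v/f.
v = 691 mph = 308.9 m/s; f = 0.00891 kHz = 8.910 Hz.
λ = 34.67 m

34.7 m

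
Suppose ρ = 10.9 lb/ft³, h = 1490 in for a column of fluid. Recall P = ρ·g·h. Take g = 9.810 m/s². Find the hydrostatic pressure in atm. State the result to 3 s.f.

P is given directly by: P = ρgh.
ρ = 10.9 lb/ft³ = 174.6 kg/m³; h = 1490 in = 37.85 m; g = 9.810 m/s².
P = 64824 Pa  (the unit combination reduces to kg/(m·s²) = Pa)
64824 Pa × (1 atm / 1.013×10^5 Pa) = 0.6398 atm

0.640 atm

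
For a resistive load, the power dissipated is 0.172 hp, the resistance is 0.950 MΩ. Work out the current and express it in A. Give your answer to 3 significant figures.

0.0116 A

Rearranging: I = √(P/R).
P = 0.172 hp = 128.3 W; R = 0.950 MΩ = 9.500×10^5 Ω.
I = 0.01162 A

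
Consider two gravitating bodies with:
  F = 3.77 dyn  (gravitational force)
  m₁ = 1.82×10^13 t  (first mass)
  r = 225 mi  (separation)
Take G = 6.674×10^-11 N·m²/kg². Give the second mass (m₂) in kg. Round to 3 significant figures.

4.07 kg

From Newton's law of gravitation: m₂ = F·r²/(G·m₁).
F = 3.77 dyn = 3.770×10^-5 N; m₁ = 1.82×10^13 t = 1.820×10^16 kg; r = 225 mi = 3.621×10^5 m; G = 6.674×10^-11 N·m²/kg².
m₂ = 4.070 kg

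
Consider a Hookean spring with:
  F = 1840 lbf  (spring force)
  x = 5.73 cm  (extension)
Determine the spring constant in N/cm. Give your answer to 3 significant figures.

1430 N/cm

From Hooke's law: k = F/x.
F = 1840 lbf = 8185 N; x = 5.73 cm = 0.05730 m.
k = 1.428×10^5 N/m
1.428×10^5 N/m × (1 N/cm / 100.0 N/m) = 1428 N/cm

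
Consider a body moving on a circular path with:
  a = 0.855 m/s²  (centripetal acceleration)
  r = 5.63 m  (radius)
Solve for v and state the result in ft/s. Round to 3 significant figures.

Rearranging a = v²/r for v: v = √(a·r).
a = 0.855 m/s²; r = 5.63 m.
v = 2.194 m/s
2.194 m/s × (1 ft/s / 0.3048 m/s) = 7.198 ft/s

7.20 ft/s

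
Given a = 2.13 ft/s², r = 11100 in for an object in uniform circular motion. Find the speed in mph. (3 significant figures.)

Solving a = v²/r for v: v = √(a·r).
a = 2.13 ft/s² = 0.6492 m/s²; r = 11100 in = 281.9 m.
v = 13.53 m/s
13.53 m/s × (1 mph / 0.4470 m/s) = 30.26 mph

30.3 mph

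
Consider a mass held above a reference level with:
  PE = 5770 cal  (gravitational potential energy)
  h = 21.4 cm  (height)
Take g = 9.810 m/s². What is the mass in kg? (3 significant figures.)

Rearranging: m = PE/(g·h).
PE = 5770 cal = 24142 J; h = 21.4 cm = 0.2140 m; g = 9.810 m/s².
m = 11500 kg

11500 kg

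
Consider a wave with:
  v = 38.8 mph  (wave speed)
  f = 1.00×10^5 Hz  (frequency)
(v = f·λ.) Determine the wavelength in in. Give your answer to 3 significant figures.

0.00683 in

Rearranging v = f·λ for λ: λ = v/f.
v = 38.8 mph = 17.35 m/s; f = 1.00×10^5 Hz.
λ = 1.735×10^-4 m
1.735×10^-4 m × (1 in / 0.02540 m) = 0.006829 in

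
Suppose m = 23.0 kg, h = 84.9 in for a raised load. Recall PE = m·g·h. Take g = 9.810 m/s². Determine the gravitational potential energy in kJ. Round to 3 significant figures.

0.487 kJ

Directly: PE = mgh.
m = 23.0 kg; h = 84.9 in = 2.156 m; g = 9.810 m/s².
PE = 486.6 J  (the unit combination reduces to kg·m²/s² = J)
486.6 J × (1 kJ / 1000 J) = 0.4866 kJ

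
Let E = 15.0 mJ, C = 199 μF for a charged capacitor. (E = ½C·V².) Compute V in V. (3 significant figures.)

Solving E = ½C·V² for V: V = √(2E/C).
E = 15.0 mJ = 0.01500 J; C = 199 μF = 1.990×10^-4 F.
V = 12.28 V

12.3 V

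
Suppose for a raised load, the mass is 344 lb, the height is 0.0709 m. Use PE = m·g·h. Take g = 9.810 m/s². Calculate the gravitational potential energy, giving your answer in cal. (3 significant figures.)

25.9 cal

PE is given directly by: PE = mgh.
m = 344 lb = 156.0 kg; h = 0.0709 m; g = 9.810 m/s².
PE = 108.5 J
108.5 J × (1 cal / 4.184 J) = 25.94 cal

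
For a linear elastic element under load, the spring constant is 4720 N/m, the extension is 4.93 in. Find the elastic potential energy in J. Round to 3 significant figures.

37.0 J

U is given directly by: U = ½kx².
k = 4720 N/m; x = 4.93 in = 0.1252 m.
U = 37.01 J  (the unit combination reduces to kg·m²/s² = J)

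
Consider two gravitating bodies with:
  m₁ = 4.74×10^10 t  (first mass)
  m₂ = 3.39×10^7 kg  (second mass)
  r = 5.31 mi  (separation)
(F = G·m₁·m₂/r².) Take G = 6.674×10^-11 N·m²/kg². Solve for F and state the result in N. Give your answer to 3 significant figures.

From Newton's law of gravitation: F = Gm₁m₂/r².
m₁ = 4.74×10^10 t = 4.740×10^13 kg; m₂ = 3.39×10^7 kg; r = 5.31 mi = 8546 m; G = 6.674×10^-11 N·m²/kg².
F = 1469 N  (the unit combination reduces to kg·m/s² = N)

1470 N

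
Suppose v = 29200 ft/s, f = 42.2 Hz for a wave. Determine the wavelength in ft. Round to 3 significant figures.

Solving v = f·λ for λ: λ = v/f.
v = 29200 ft/s = 8900 m/s; f = 42.2 Hz.
λ = 210.9 m
210.9 m × (1 ft / 0.3048 m) = 691.9 ft

692 ft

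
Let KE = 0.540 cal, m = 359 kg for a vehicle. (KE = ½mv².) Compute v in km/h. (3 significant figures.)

0.404 km/h

Rearranging: v = √(2·KE/m).
KE = 0.540 cal = 2.259 J; m = 359 kg.
v = 0.1122 m/s
0.1122 m/s × (1 km/h / 0.2778 m/s) = 0.4039 km/h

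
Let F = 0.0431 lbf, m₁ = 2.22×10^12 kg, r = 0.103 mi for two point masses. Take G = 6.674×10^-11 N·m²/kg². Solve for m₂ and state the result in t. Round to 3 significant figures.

0.0356 t

Rearranging: m₂ = F·r²/(G·m₁).
F = 0.0431 lbf = 0.1917 N; m₁ = 2.22×10^12 kg; r = 0.103 mi = 165.8 m; G = 6.674×10^-11 N·m²/kg².
m₂ = 35.55 kg
35.55 kg × (1 t / 1000 kg) = 0.03555 t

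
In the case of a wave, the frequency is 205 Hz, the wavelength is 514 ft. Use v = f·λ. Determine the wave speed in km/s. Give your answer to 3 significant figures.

32.1 km/s

v is given directly by: v = fλ.
f = 205 Hz; λ = 514 ft = 156.7 m.
v = 32117 m/s
32117 m/s × (1 km/s / 1000 m/s) = 32.12 km/s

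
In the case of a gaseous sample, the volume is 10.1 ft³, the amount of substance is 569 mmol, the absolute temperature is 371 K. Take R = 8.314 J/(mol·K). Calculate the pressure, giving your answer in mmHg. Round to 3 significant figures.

46.0 mmHg

P is given directly by: P = nRT/V.
V = 10.1 ft³ = 0.2860 m³; n = 569 mmol = 0.5690 mol; T = 371 K; R = 8.314 J/(mol·K).
P = 6137 Pa
6137 Pa × (1 mmHg / 133.3 Pa) = 46.03 mmHg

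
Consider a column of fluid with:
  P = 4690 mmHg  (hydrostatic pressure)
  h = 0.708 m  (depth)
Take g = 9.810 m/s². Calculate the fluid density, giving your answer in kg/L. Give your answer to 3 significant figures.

90.0 kg/L

Rearranging: ρ = P/(g·h).
P = 4690 mmHg = 6.253×10^5 Pa; h = 0.708 m; g = 9.810 m/s².
ρ = 90027 kg/m³
90027 kg/m³ × (1 kg/L / 1000 kg/m³) = 90.03 kg/L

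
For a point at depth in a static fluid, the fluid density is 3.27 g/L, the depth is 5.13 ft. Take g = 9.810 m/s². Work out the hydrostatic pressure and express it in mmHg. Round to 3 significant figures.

0.376 mmHg

Directly: P = ρgh.
ρ = 3.27 g/L = 3.270 kg/m³; h = 5.13 ft = 1.564 m; g = 9.810 m/s².
P = 50.16 Pa  (the unit combination reduces to kg/(m·s²) = Pa)
50.16 Pa × (1 mmHg / 133.3 Pa) = 0.3762 mmHg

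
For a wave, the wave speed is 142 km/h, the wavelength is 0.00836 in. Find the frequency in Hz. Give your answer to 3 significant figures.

1.86×10^5 Hz

Solving v = f·λ for f: f = v/λ.
v = 142 km/h = 39.44 m/s; λ = 0.00836 in = 2.123×10^-4 m.
f = 1.858×10^5 Hz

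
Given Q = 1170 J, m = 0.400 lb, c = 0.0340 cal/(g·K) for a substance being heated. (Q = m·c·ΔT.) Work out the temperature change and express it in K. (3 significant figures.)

45.3 K

Solving Q = m·c·ΔT for ΔT: ΔT = Q/(m·c).
Q = 1170 J; m = 0.400 lb = 0.1814 kg; c = 0.0340 cal/(g·K) = 142.3 J/(kg·K).
ΔT = 45.33 K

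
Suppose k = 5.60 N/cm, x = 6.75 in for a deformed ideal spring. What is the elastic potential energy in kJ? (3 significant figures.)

0.00823 kJ

U is given directly by: U = ½kx².
k = 5.60 N/cm = 560.0 N/m; x = 6.75 in = 0.1714 m.
U = 8.231 J  (the unit combination reduces to kg·m²/s² = J)
8.231 J × (1 kJ / 1000 J) = 0.008231 kJ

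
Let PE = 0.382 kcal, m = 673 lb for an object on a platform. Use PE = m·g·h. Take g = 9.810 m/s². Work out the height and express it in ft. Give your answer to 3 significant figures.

1.75 ft

Rearranging PE = m·g·h for h: h = PE/(m·g).
PE = 0.382 kcal = 1598 J; m = 673 lb = 305.3 kg; g = 9.810 m/s².
h = 0.5337 m
0.5337 m × (1 ft / 0.3048 m) = 1.751 ft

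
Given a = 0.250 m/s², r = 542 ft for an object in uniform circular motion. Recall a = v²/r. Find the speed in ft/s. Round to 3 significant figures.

Rearranging a = v²/r for v: v = √(a·r).
a = 0.250 m/s²; r = 542 ft = 165.2 m.
v = 6.427 m/s
6.427 m/s × (1 ft/s / 0.3048 m/s) = 21.08 ft/s

21.1 ft/s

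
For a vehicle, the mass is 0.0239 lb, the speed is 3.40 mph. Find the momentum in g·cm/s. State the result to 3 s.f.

1650 g·cm/s

p is given directly by: p = mv.
m = 0.0239 lb = 0.01084 kg; v = 3.40 mph = 1.520 m/s.
p = 0.01648 kg·m/s
0.01648 kg·m/s × (1 g·cm/s / 1.000×10^-5 kg·m/s) = 1648 g·cm/s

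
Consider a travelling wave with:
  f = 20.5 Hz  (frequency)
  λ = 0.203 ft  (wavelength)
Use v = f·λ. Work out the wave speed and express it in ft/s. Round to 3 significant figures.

4.16 ft/s

v is given directly by: v = fλ.
f = 20.5 Hz; λ = 0.203 ft = 0.06187 m.
v = 1.268 m/s
1.268 m/s × (1 ft/s / 0.3048 m/s) = 4.162 ft/s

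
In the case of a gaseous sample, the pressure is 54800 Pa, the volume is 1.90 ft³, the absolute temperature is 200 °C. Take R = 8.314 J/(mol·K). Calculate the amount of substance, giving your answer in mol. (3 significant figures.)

Rearranging: n = PV/(RT).
P = 54800 Pa; V = 1.90 ft³ = 0.05380 m³; T = 200 °C = 473.1 K; R = 8.314 J/(mol·K).
n = 0.7495 mol

0.749 mol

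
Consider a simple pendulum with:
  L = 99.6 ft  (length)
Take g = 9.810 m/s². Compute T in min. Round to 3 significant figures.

T is given directly by: T = 2π√(L/g).
L = 99.6 ft = 30.36 m; g = 9.810 m/s².
T = 11.05 s
11.05 s × (1 min / 60.00 s) = 0.1842 min

0.184 min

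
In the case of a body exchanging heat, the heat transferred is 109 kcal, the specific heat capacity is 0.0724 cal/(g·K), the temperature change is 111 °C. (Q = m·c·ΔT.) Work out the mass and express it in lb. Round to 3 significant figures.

Rearranging Q = m·c·ΔT for m: m = Q/(c·ΔT).
Q = 109 kcal = 4.561×10^5 J; c = 0.0724 cal/(g·K) = 302.9 J/(kg·K); ΔT = 111 °C = 111.0 K.
m = 13.56 kg
13.56 kg × (1 lb / 0.4536 kg) = 29.90 lb

29.9 lb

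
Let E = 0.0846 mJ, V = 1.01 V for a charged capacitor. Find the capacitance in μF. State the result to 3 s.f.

Solving E = ½C·V² for C: C = 2E/V².
E = 0.0846 mJ = 8.460×10^-5 J; V = 1.01 V.
C = 1.659×10^-4 F
1.659×10^-4 F × (1 μF / 1.000×10^-6 F) = 165.9 μF

166 μF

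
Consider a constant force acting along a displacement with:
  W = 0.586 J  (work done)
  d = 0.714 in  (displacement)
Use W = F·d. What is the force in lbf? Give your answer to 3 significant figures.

7.26 lbf

Rearranging: F = W/d.
W = 0.586 J; d = 0.714 in = 0.01814 m.
F = 32.31 N  (the unit combination reduces to kg·m/s² = N)
32.31 N × (1 lbf / 4.448 N) = 7.264 lbf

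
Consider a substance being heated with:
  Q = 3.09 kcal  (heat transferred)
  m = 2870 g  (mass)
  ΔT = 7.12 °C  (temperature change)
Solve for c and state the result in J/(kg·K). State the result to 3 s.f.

633 J/(kg·K)

Rearranging Q = m·c·ΔT for c: c = Q/(m·ΔT).
Q = 3.09 kcal = 12929 J; m = 2870 g = 2.870 kg; ΔT = 7.12 °C = 7.120 K.
c = 632.7 J/(kg·K)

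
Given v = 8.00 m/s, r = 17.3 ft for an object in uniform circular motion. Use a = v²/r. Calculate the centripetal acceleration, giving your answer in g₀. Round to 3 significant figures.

Directly: a = v²/r.
v = 8.00 m/s; r = 17.3 ft = 5.273 m.
a = 12.14 m/s²
12.14 m/s² × (1 g₀ / 9.807 m/s²) = 1.238 g₀

1.24 g₀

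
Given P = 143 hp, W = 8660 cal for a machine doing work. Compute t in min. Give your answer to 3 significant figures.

Rearranging: t = W/P.
P = 143 hp = 1.066×10^5 W; W = 8660 cal = 36233 J.
t = 0.3398 s
0.3398 s × (1 min / 60.00 s) = 0.005663 min

0.00566 min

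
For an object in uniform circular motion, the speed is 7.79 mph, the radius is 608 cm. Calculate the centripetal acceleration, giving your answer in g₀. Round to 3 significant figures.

0.203 g₀

a is given directly by: a = v²/r.
v = 7.79 mph = 3.482 m/s; r = 608 cm = 6.080 m.
a = 1.995 m/s²
1.995 m/s² × (1 g₀ / 9.807 m/s²) = 0.2034 g₀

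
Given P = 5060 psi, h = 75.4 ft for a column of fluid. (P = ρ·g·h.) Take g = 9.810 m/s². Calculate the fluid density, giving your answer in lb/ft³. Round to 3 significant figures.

Rearranging: ρ = P/(g·h).
P = 5060 psi = 3.489×10^7 Pa; h = 75.4 ft = 22.98 m; g = 9.810 m/s².
ρ = 1.547×10^5 kg/m³
1.547×10^5 kg/m³ × (1 lb/ft³ / 16.02 kg/m³) = 9660 lb/ft³

9660 lb/ft³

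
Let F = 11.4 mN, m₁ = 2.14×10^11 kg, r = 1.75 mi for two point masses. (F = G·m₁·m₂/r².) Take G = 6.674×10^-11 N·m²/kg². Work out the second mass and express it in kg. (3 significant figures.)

From Newton's law of gravitation: m₂ = F·r²/(G·m₁).
F = 11.4 mN = 0.01140 N; m₁ = 2.14×10^11 kg; r = 1.75 mi = 2816 m; G = 6.674×10^-11 N·m²/kg².
m₂ = 6331 kg

6330 kg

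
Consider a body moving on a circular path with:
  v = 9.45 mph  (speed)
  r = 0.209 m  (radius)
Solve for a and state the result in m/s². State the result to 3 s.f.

85.4 m/s²

a is given directly by: a = v²/r.
v = 9.45 mph = 4.225 m/s; r = 0.209 m.
a = 85.39 m/s²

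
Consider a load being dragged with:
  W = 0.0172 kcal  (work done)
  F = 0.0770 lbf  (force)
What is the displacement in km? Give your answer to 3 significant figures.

0.210 km

Rearranging: d = W/F.
W = 0.0172 kcal = 71.96 J; F = 0.0770 lbf = 0.3425 N.
d = 210.1 m
210.1 m × (1 km / 1000 m) = 0.2101 km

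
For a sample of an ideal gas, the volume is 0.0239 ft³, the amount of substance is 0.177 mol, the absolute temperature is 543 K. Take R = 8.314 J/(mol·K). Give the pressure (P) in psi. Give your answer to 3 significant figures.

Directly: P = nRT/V.
V = 0.0239 ft³ = 6.768×10^-4 m³; n = 0.177 mol; T = 543 K; R = 8.314 J/(mol·K).
P = 1.181×10^6 Pa  (the unit combination reduces to kg/(m·s²) = Pa)
1.181×10^6 Pa × (1 psi / 6895 Pa) = 171.2 psi

171 psi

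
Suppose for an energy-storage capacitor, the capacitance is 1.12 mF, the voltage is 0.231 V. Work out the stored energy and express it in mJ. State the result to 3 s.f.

0.0299 mJ

Directly: E = ½CV².
C = 1.12 mF = 0.001120 F; V = 0.231 V.
E = 2.988×10^-5 J  (the unit combination reduces to kg·m²/s² = J)
2.988×10^-5 J × (1 mJ / 0.001000 J) = 0.02988 mJ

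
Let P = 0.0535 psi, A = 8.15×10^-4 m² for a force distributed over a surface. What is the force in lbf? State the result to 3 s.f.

Solving P = F/A for F: F = P·A.
P = 0.0535 psi = 368.9 Pa; A = 8.15×10^-4 m².
F = 0.3006 N
0.3006 N × (1 lbf / 4.448 N) = 0.06758 lbf

0.0676 lbf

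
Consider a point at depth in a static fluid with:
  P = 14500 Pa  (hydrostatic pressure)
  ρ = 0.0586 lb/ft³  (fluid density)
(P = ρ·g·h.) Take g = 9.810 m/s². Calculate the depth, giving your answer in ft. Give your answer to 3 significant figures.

Rearranging: h = P/(ρ·g).
P = 14500 Pa; ρ = 0.0586 lb/ft³ = 0.9387 kg/m³; g = 9.810 m/s².
h = 1575 m
1575 m × (1 ft / 0.3048 m) = 5166 ft

5170 ft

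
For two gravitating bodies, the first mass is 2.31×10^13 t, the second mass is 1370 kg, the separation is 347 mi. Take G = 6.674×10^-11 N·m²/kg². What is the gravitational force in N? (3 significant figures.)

0.00677 N

F is given directly by: F = Gm₁m₂/r².
m₁ = 2.31×10^13 t = 2.310×10^16 kg; m₂ = 1370 kg; r = 347 mi = 5.584×10^5 m; G = 6.674×10^-11 N·m²/kg².
F = 0.006773 N  (the unit combination reduces to kg·m/s² = N)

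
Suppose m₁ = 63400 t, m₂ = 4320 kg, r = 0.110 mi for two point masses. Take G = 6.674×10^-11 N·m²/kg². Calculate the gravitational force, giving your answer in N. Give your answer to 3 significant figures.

5.83×10^-4 N

From Newton's law of gravitation: F = Gm₁m₂/r².
m₁ = 63400 t = 6.340×10^7 kg; m₂ = 4320 kg; r = 0.110 mi = 177.0 m; G = 6.674×10^-11 N·m²/kg².
F = 5.833×10^-4 N  (the unit combination reduces to kg·m/s² = N)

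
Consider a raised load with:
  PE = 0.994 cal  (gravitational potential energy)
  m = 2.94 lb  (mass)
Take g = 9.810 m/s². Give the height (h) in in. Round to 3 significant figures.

12.5 in

Solving PE = m·g·h for h: h = PE/(m·g).
PE = 0.994 cal = 4.159 J; m = 2.94 lb = 1.334 kg; g = 9.810 m/s².
h = 0.3179 m
0.3179 m × (1 in / 0.02540 m) = 12.52 in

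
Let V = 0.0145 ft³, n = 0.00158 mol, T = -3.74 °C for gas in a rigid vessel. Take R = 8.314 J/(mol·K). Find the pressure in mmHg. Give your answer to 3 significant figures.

From the ideal-gas law: P = nRT/V.
V = 0.0145 ft³ = 4.106×10^-4 m³; n = 0.00158 mol; T = -3.74 °C = 269.4 K; R = 8.314 J/(mol·K).
P = 8619 Pa  (the unit combination reduces to kg/(m·s²) = Pa)
8619 Pa × (1 mmHg / 133.3 Pa) = 64.65 mmHg

64.6 mmHg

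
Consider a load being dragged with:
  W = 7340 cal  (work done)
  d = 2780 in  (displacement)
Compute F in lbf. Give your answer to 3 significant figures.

Rearranging W = F·d for F: F = W/d.
W = 7340 cal = 30711 J; d = 2780 in = 70.61 m.
F = 434.9 N
434.9 N × (1 lbf / 4.448 N) = 97.77 lbf

97.8 lbf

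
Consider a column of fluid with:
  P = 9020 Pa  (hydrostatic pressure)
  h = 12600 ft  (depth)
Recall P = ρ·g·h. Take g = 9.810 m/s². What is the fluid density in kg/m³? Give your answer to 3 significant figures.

Rearranging P = ρ·g·h for ρ: ρ = P/(g·h).
P = 9020 Pa; h = 12600 ft = 3840 m; g = 9.810 m/s².
ρ = 0.2394 kg/m³

0.239 kg/m³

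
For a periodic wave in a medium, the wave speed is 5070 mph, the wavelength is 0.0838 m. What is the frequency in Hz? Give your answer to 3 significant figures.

Rearranging v = f·λ for f: f = v/λ.
v = 5070 mph = 2266 m/s; λ = 0.0838 m.
f = 27046 Hz

27000 Hz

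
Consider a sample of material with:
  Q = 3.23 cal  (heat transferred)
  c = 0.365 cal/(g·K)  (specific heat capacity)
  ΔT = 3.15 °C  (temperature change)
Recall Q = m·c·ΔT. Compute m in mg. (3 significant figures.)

2810 mg

Solving Q = m·c·ΔT for m: m = Q/(c·ΔT).
Q = 3.23 cal = 13.51 J; c = 0.365 cal/(g·K) = 1527 J/(kg·K); ΔT = 3.15 °C = 3.150 K.
m = 0.002809 kg
0.002809 kg × (1 mg / 1.000×10^-6 kg) = 2809 mg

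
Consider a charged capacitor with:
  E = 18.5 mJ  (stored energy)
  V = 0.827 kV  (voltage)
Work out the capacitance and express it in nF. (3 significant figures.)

54.1 nF

Rearranging E = ½C·V² for C: C = 2E/V².
E = 18.5 mJ = 0.01850 J; V = 0.827 kV = 827.0 V.
C = 5.410×10^-8 F
5.410×10^-8 F × (1 nF / 1.000×10^-9 F) = 54.10 nF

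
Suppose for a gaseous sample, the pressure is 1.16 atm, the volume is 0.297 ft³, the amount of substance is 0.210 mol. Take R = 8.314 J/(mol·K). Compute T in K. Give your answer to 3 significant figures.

566 K

From the ideal-gas law: T = PV/(nR).
P = 1.16 atm = 1.175×10^5 Pa; V = 0.297 ft³ = 0.008410 m³; n = 0.210 mol; R = 8.314 J/(mol·K).
T = 566.2 K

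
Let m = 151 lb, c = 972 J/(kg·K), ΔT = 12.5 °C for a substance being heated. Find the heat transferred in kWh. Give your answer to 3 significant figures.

Q is given directly by: Q = mcΔT.
m = 151 lb = 68.49 kg; c = 972 J/(kg·K); ΔT = 12.5 °C = 12.50 K.
Q = 8.322×10^5 J
8.322×10^5 J × (1 kWh / 3.600×10^6 J) = 0.2312 kWh

0.231 kWh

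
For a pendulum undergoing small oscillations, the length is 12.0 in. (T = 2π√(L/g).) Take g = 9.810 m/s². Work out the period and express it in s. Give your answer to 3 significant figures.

T is given directly by: T = 2π√(L/g).
L = 12.0 in = 0.3048 m; g = 9.810 m/s².
T = 1.108 s

1.11 s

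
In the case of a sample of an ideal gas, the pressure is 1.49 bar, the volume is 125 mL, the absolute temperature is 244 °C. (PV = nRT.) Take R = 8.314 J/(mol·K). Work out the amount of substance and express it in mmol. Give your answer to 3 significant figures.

From the ideal-gas law: n = PV/(RT).
P = 1.49 bar = 1.490×10^5 Pa; V = 125 mL = 1.250×10^-4 m³; T = 244 °C = 517.1 K; R = 8.314 J/(mol·K).
n = 0.004332 mol
0.004332 mol × (1 mmol / 0.001000 mol) = 4.332 mmol

4.33 mmol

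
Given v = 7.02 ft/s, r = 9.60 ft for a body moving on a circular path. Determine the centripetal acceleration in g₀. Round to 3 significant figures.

Directly: a = v²/r.
v = 7.02 ft/s = 2.140 m/s; r = 9.60 ft = 2.926 m.
a = 1.565 m/s²
1.565 m/s² × (1 g₀ / 9.807 m/s²) = 0.1596 g₀

0.160 g₀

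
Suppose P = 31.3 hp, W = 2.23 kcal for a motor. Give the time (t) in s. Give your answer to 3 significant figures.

0.400 s

Rearranging: t = W/P.
P = 31.3 hp = 23340 W; W = 2.23 kcal = 9330 J.
t = 0.3997 s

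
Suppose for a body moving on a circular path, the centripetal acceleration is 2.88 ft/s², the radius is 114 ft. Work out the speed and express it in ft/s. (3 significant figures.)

18.1 ft/s

Solving a = v²/r for v: v = √(a·r).
a = 2.88 ft/s² = 0.8778 m/s²; r = 114 ft = 34.75 m.
v = 5.523 m/s
5.523 m/s × (1 ft/s / 0.3048 m/s) = 18.12 ft/s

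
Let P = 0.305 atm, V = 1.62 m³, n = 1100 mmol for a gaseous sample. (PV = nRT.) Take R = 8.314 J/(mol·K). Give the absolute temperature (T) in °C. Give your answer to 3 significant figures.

5200 °C

Solving PV = nRT for T: T = PV/(nR).
P = 0.305 atm = 30904 Pa; V = 1.62 m³; n = 1100 mmol = 1.100 mol; R = 8.314 J/(mol·K).
T = 5474 K
5474 K − 273.15 = 5201 °C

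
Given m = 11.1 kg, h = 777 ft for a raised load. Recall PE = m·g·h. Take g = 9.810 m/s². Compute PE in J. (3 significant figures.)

25800 J

Directly: PE = mgh.
m = 11.1 kg; h = 777 ft = 236.8 m; g = 9.810 m/s².
PE = 25789 J  (the unit combination reduces to kg·m²/s² = J)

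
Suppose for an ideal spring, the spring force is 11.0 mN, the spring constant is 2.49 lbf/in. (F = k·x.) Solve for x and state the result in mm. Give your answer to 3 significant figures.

Solving F = k·x for x: x = F/k.
F = 11.0 mN = 0.01100 N; k = 2.49 lbf/in = 436.1 N/m.
x = 2.523×10^-5 m
2.523×10^-5 m × (1 mm / 0.001000 m) = 0.02523 mm

0.0252 mm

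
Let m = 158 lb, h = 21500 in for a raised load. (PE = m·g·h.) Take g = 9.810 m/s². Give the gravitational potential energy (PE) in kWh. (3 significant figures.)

0.107 kWh

PE is given directly by: PE = mgh.
m = 158 lb = 71.67 kg; h = 21500 in = 546.1 m; g = 9.810 m/s².
PE = 3.839×10^5 J
3.839×10^5 J × (1 kWh / 3.600×10^6 J) = 0.1067 kWh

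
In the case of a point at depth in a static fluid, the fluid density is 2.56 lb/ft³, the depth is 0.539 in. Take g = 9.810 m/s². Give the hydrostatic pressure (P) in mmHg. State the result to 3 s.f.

P is given directly by: P = ρgh.
ρ = 2.56 lb/ft³ = 41.01 kg/m³; h = 0.539 in = 0.01369 m; g = 9.810 m/s².
P = 5.507 Pa
5.507 Pa × (1 mmHg / 133.3 Pa) = 0.04131 mmHg

0.0413 mmHg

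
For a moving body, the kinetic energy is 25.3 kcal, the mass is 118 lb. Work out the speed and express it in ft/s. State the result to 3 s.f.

206 ft/s

Rearranging: v = √(2·KE/m).
KE = 25.3 kcal = 1.059×10^5 J; m = 118 lb = 53.52 kg.
v = 62.89 m/s
62.89 m/s × (1 ft/s / 0.3048 m/s) = 206.3 ft/s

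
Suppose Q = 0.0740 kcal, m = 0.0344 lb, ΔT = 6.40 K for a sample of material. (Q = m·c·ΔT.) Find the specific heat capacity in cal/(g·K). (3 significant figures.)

0.741 cal/(g·K)

Solving Q = m·c·ΔT for c: c = Q/(m·ΔT).
Q = 0.0740 kcal = 309.6 J; m = 0.0344 lb = 0.01560 kg; ΔT = 6.40 K.
c = 3100 J/(kg·K)
3100 J/(kg·K) × (1 cal/(g·K) / 4184 J/(kg·K)) = 0.7410 cal/(g·K)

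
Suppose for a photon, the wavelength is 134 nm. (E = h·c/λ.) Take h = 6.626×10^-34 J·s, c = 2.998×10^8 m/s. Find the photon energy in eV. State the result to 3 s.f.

E is given directly by: E = hc/λ.
λ = 134 nm = 1.340×10^-7 m; h = 6.626×10^-34 J·s; c = 2.998×10^8 m/s.
E = 1.482×10^-18 J  (the unit combination reduces to kg·m²/s² = J)
1.482×10^-18 J × (1 eV / 1.602×10^-19 J) = 9.253 eV

9.25 eV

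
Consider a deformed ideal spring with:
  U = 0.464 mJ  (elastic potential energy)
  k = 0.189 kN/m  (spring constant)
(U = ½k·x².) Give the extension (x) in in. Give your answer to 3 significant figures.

0.0872 in

Rearranging: x = √(2U/k).
U = 0.464 mJ = 4.640×10^-4 J; k = 0.189 kN/m = 189.0 N/m.
x = 0.002216 m
0.002216 m × (1 in / 0.02540 m) = 0.08724 in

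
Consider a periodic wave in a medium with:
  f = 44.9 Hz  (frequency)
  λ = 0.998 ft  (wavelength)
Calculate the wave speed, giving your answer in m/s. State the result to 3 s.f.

13.7 m/s

v is given directly by: v = fλ.
f = 44.9 Hz; λ = 0.998 ft = 0.3042 m.
v = 13.66 m/s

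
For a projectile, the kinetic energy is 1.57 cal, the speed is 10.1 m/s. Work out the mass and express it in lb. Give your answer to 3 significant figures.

Solving KE = ½mv² for m: m = 2·KE/v².
KE = 1.57 cal = 6.569 J; v = 10.1 m/s.
m = 0.1288 kg
0.1288 kg × (1 lb / 0.4536 kg) = 0.2839 lb

0.284 lb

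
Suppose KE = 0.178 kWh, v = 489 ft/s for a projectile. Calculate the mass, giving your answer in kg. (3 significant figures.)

Rearranging KE = ½mv² for m: m = 2·KE/v².
KE = 0.178 kWh = 6.408×10^5 J; v = 489 ft/s = 149.0 m/s.
m = 57.69 kg

57.7 kg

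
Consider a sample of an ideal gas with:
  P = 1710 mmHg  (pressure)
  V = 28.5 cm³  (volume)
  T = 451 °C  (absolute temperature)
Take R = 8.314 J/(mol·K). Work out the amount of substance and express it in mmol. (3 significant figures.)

1.08 mmol

Rearranging PV = nRT for n: n = PV/(RT).
P = 1710 mmHg = 2.280×10^5 Pa; V = 28.5 cm³ = 2.850×10^-5 m³; T = 451 °C = 724.1 K; R = 8.314 J/(mol·K).
n = 0.001079 mol
0.001079 mol × (1 mmol / 0.001000 mol) = 1.079 mmol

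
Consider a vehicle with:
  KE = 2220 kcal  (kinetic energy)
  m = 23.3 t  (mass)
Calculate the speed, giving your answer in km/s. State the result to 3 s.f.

Rearranging KE = ½mv² for v: v = √(2·KE/m).
KE = 2220 kcal = 9.288×10^6 J; m = 23.3 t = 23300 kg.
v = 28.24 m/s
28.24 m/s × (1 km/s / 1000 m/s) = 0.02824 km/s

0.0282 km/s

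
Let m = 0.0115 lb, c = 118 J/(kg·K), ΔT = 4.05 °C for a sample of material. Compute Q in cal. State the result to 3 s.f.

Directly: Q = mcΔT.
m = 0.0115 lb = 0.005216 kg; c = 118 J/(kg·K); ΔT = 4.05 °C = 4.050 K.
Q = 2.493 J  (the unit combination reduces to kg·m²/s² = J)
2.493 J × (1 cal / 4.184 J) = 0.5958 cal

0.596 cal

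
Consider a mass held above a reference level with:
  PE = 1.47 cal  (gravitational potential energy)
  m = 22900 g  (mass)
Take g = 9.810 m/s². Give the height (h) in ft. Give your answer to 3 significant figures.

0.0898 ft

Rearranging: h = PE/(m·g).
PE = 1.47 cal = 6.150 J; m = 22900 g = 22.90 kg; g = 9.810 m/s².
h = 0.02738 m
0.02738 m × (1 ft / 0.3048 m) = 0.08982 ft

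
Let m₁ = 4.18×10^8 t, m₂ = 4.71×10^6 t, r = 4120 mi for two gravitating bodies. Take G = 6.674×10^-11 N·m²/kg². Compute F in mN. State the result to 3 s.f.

2.99 mN

Directly: F = Gm₁m₂/r².
m₁ = 4.18×10^8 t = 4.180×10^11 kg; m₂ = 4.71×10^6 t = 4.710×10^9 kg; r = 4120 mi = 6.630×10^6 m; G = 6.674×10^-11 N·m²/kg².
F = 0.002989 N
0.002989 N × (1 mN / 0.001000 N) = 2.989 mN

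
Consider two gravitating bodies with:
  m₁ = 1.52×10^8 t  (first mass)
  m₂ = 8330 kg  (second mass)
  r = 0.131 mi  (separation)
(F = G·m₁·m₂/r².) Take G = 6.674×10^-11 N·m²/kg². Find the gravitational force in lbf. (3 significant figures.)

0.427 lbf

From Newton's law of gravitation: F = Gm₁m₂/r².
m₁ = 1.52×10^8 t = 1.520×10^11 kg; m₂ = 8330 kg; r = 0.131 mi = 210.8 m; G = 6.674×10^-11 N·m²/kg².
F = 1.901 N
1.901 N × (1 lbf / 4.448 N) = 0.4274 lbf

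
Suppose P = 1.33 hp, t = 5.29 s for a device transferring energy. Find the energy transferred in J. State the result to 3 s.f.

5250 J

Solving P = W/t for W: W = P·t.
P = 1.33 hp = 991.8 W; t = 5.29 s.
W = 5247 J  (the unit combination reduces to kg·m²/s² = J)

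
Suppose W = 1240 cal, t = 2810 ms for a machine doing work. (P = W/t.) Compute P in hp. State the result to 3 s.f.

2.48 hp

P is given directly by: P = W/t.
W = 1240 cal = 5188 J; t = 2810 ms = 2.810 s.
P = 1846 W
1846 W × (1 hp / 745.7 W) = 2.476 hp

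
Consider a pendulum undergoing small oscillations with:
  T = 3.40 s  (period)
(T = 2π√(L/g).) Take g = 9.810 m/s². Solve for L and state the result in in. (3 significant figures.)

Rearranging T = 2π√(L/g) for L: L = g·(T/2π)².
T = 3.40 s; g = 9.810 m/s².
L = 2.873 m
2.873 m × (1 in / 0.02540 m) = 113.1 in

113 in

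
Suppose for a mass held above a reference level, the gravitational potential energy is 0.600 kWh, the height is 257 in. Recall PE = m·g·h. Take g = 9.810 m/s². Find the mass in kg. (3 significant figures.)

Solving PE = m·g·h for m: m = PE/(g·h).
PE = 0.600 kWh = 2.160×10^6 J; h = 257 in = 6.528 m; g = 9.810 m/s².
m = 33730 kg

33700 kg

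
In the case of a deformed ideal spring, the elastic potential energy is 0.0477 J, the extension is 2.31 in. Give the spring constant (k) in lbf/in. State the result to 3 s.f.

0.158 lbf/in

Rearranging: k = 2U/x².
U = 0.0477 J; x = 2.31 in = 0.05867 m.
k = 27.71 N/m
27.71 N/m × (1 lbf/in / 175.1 N/m) = 0.1582 lbf/in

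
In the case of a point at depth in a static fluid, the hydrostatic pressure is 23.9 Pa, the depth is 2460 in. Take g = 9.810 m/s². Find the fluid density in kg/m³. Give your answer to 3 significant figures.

0.0390 kg/m³

Solving P = ρ·g·h for ρ: ρ = P/(g·h).
P = 23.9 Pa; h = 2460 in = 62.48 m; g = 9.810 m/s².
ρ = 0.03899 kg/m³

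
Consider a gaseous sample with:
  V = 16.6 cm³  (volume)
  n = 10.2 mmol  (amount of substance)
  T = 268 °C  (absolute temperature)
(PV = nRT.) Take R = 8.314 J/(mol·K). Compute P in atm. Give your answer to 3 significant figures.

27.3 atm

Directly: P = nRT/V.
V = 16.6 cm³ = 1.660×10^-5 m³; n = 10.2 mmol = 0.01020 mol; T = 268 °C = 541.1 K; R = 8.314 J/(mol·K).
P = 2.765×10^6 Pa  (the unit combination reduces to kg/(m·s²) = Pa)
2.765×10^6 Pa × (1 atm / 1.013×10^5 Pa) = 27.28 atm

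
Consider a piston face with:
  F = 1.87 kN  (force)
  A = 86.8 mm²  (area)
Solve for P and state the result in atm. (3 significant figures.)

213 atm

Directly: P = F/A.
F = 1.87 kN = 1870 N; A = 86.8 mm² = 8.680×10^-5 m².
P = 2.154×10^7 Pa
2.154×10^7 Pa × (1 atm / 1.013×10^5 Pa) = 212.6 atm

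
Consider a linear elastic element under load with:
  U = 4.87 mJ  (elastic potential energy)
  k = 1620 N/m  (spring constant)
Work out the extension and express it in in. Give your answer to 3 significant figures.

Solving U = ½k·x² for x: x = √(2U/k).
U = 4.87 mJ = 0.004870 J; k = 1620 N/m.
x = 0.002452 m
0.002452 m × (1 in / 0.02540 m) = 0.09654 in

0.0965 in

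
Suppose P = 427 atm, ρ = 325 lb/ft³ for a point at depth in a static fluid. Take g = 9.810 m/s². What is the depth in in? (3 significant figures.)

Solving P = ρ·g·h for h: h = P/(ρ·g).
P = 427 atm = 4.327×10^7 Pa; ρ = 325 lb/ft³ = 5206 kg/m³; g = 9.810 m/s².
h = 847.2 m
847.2 m × (1 in / 0.02540 m) = 33353 in

33400 in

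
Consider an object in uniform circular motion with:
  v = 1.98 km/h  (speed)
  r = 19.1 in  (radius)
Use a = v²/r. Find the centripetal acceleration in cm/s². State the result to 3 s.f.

a is given directly by: a = v²/r.
v = 1.98 km/h = 0.5500 m/s; r = 19.1 in = 0.4851 m.
a = 0.6235 m/s²
0.6235 m/s² × (1 cm/s² / 0.01000 m/s²) = 62.35 cm/s²

62.4 cm/s²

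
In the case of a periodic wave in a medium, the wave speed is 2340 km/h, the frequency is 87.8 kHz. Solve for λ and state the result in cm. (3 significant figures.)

Solving v = f·λ for λ: λ = v/f.
v = 2340 km/h = 650.0 m/s; f = 87.8 kHz = 87800 Hz.
λ = 0.007403 m
0.007403 m × (1 cm / 0.01000 m) = 0.7403 cm

0.740 cm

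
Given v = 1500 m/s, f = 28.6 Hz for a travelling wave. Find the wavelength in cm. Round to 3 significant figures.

5240 cm

Solving v = f·λ for λ: λ = v/f.
v = 1500 m/s; f = 28.6 Hz.
λ = 52.45 m
52.45 m × (1 cm / 0.01000 m) = 5245 cm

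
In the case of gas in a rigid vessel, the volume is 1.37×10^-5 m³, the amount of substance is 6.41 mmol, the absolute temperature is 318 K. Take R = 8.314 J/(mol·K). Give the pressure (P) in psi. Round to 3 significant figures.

179 psi

From the ideal-gas law: P = nRT/V.
V = 1.37×10^-5 m³; n = 6.41 mmol = 0.006410 mol; T = 318 K; R = 8.314 J/(mol·K).
P = 1.237×10^6 Pa
1.237×10^6 Pa × (1 psi / 6895 Pa) = 179.4 psi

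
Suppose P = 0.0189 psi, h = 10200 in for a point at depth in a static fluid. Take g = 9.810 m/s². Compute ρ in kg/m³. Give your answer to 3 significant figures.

Rearranging: ρ = P/(g·h).
P = 0.0189 psi = 130.3 Pa; h = 10200 in = 259.1 m; g = 9.810 m/s².
ρ = 0.05127 kg/m³

0.0513 kg/m³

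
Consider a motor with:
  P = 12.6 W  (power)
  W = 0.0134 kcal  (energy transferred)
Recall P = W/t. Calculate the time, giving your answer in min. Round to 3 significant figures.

0.0742 min

Rearranging: t = W/P.
P = 12.6 W; W = 0.0134 kcal = 56.07 J.
t = 4.450 s
4.450 s × (1 min / 60.00 s) = 0.07416 min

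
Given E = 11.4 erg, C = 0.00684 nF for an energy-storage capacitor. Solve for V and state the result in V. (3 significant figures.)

577 V

Rearranging E = ½C·V² for V: V = √(2E/C).
E = 11.4 erg = 1.140×10^-6 J; C = 0.00684 nF = 6.840×10^-12 F.
V = 577.4 V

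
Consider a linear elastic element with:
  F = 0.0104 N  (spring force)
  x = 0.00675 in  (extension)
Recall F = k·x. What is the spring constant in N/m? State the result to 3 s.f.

Rearranging F = k·x for k: k = F/x.
F = 0.0104 N; x = 0.00675 in = 1.714×10^-4 m.
k = 60.66 N/m

60.7 N/m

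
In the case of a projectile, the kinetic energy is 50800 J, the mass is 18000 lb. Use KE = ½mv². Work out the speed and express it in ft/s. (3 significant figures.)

11.6 ft/s

Rearranging KE = ½mv² for v: v = √(2·KE/m).
KE = 50800 J; m = 18000 lb = 8165 kg.
v = 3.528 m/s
3.528 m/s × (1 ft/s / 0.3048 m/s) = 11.57 ft/s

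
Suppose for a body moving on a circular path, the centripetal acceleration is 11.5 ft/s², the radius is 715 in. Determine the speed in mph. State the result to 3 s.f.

Rearranging a = v²/r for v: v = √(a·r).
a = 11.5 ft/s² = 3.505 m/s²; r = 715 in = 18.16 m.
v = 7.979 m/s
7.979 m/s × (1 mph / 0.4470 m/s) = 17.85 mph

17.8 mph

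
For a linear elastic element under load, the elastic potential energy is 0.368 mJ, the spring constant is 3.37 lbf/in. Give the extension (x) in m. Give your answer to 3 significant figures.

Rearranging: x = √(2U/k).
U = 0.368 mJ = 3.680×10^-4 J; k = 3.37 lbf/in = 590.2 N/m.
x = 0.001117 m

0.00112 m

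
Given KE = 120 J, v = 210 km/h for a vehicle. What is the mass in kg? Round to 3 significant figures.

Rearranging: m = 2·KE/v².
KE = 120 J; v = 210 km/h = 58.33 m/s.
m = 0.07053 kg

0.0705 kg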